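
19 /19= 1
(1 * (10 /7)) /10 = 1 /7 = 0.14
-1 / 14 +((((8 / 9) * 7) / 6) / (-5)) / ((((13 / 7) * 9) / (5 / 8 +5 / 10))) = -0.09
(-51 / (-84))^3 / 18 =0.01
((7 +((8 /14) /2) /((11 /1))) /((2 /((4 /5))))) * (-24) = -67.45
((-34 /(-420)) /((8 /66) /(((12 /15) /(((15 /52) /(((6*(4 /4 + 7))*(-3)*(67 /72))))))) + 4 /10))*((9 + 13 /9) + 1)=67105324 /28949319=2.32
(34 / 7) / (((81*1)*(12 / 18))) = 17 / 189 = 0.09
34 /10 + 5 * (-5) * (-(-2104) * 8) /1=-2103983 /5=-420796.60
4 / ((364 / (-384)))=-384 / 91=-4.22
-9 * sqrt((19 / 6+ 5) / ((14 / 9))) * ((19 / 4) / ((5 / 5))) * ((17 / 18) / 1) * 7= -2261 * sqrt(21) / 16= -647.58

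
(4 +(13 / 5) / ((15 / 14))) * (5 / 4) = 241 / 30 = 8.03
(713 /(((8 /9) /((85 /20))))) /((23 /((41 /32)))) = 194463 /1024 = 189.91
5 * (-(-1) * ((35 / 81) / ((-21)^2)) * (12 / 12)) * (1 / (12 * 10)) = 5 / 122472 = 0.00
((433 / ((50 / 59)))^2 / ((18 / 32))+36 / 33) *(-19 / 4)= -136404005306 / 61875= -2204509.18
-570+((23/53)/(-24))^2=-922250351/1617984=-570.00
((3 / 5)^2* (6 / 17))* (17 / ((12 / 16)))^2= 1632 / 25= 65.28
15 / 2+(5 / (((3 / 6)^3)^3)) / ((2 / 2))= 5135 / 2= 2567.50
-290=-290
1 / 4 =0.25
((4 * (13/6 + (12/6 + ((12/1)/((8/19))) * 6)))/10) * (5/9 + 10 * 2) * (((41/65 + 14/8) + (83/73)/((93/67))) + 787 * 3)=162281042600617/47658780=3405060.78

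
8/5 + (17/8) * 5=489/40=12.22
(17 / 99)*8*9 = 136 / 11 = 12.36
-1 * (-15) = 15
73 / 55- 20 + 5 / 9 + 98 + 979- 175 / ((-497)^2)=18495562814 / 17467065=1058.88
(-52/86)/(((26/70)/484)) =-33880/43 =-787.91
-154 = -154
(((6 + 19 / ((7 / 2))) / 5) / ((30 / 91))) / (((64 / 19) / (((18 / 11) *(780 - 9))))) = 571311 / 220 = 2596.87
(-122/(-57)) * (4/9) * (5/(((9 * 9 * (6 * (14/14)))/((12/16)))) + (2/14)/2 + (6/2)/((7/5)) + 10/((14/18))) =4172339/290871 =14.34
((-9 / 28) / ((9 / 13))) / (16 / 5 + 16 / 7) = -65 / 768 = -0.08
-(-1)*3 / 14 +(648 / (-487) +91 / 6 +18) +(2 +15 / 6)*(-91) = -7720355 / 20454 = -377.45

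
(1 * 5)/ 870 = 1/ 174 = 0.01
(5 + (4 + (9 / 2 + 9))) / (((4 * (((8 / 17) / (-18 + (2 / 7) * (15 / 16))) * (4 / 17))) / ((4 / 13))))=-12913965 / 46592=-277.17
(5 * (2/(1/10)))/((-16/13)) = -325/4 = -81.25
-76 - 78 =-154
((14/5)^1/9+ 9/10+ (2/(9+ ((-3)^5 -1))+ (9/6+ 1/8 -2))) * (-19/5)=-266057/84600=-3.14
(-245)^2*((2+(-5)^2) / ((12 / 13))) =7022925 / 4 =1755731.25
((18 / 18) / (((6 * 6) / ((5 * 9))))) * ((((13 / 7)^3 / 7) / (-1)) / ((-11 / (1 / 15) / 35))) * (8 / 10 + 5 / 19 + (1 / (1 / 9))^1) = 525083 / 215061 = 2.44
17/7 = 2.43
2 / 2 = 1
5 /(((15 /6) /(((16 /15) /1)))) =2.13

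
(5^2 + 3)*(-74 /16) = -259 /2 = -129.50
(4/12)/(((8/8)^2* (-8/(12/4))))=-1/8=-0.12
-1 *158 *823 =-130034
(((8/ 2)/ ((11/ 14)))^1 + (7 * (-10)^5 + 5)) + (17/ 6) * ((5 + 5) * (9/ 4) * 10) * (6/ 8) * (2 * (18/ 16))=-246017773/ 352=-698914.13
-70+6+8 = -56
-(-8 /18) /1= 0.44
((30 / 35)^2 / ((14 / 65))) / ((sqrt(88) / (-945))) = -78975* sqrt(22) / 1078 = -343.62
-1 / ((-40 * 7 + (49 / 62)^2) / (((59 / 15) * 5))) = 226796 / 3221757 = 0.07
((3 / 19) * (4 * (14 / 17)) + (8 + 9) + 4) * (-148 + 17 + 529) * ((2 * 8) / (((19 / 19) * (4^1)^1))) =34260.04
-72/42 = -12/7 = -1.71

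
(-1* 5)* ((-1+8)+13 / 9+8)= -740 / 9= -82.22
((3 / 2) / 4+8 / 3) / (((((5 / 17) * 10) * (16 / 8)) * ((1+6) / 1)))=1241 / 16800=0.07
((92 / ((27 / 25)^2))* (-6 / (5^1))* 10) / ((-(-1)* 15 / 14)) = -644000 / 729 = -883.40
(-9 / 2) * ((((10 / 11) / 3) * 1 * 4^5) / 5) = -3072 / 11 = -279.27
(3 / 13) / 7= 0.03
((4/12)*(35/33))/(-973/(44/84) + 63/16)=-16/83889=-0.00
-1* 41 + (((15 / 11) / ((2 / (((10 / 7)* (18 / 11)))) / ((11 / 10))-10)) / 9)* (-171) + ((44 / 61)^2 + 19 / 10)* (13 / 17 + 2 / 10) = -51769948353 / 1443841025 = -35.86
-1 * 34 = -34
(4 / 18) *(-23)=-46 / 9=-5.11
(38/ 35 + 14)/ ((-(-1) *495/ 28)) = 64/ 75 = 0.85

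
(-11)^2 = 121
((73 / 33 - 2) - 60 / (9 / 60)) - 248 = -21377 / 33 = -647.79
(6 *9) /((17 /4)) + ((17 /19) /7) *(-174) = -21558 /2261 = -9.53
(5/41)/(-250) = -1/2050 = -0.00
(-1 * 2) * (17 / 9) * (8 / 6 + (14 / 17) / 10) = -722 / 135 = -5.35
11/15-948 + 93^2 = 115526/15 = 7701.73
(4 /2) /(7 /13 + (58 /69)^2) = 123786 /77059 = 1.61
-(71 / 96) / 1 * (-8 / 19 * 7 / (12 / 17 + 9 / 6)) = 8449 / 8550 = 0.99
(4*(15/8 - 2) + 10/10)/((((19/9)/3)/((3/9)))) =9/38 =0.24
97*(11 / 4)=1067 / 4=266.75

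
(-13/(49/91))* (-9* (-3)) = -4563/7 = -651.86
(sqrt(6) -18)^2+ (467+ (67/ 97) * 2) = 77443/ 97 -36 * sqrt(6) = 710.20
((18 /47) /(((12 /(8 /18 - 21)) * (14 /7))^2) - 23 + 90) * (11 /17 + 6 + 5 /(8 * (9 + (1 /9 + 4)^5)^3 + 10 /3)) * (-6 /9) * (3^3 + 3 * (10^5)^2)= -3611338250849594056360323866011155876258133 /403753789657616467457366345952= -8944407070239.54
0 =0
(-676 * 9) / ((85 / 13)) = -79092 / 85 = -930.49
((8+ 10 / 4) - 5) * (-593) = -6523 / 2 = -3261.50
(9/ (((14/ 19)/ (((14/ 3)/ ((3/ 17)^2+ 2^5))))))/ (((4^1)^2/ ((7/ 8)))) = 115311/ 1184896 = 0.10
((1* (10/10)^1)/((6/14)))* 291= 679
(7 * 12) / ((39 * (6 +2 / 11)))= 77 / 221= 0.35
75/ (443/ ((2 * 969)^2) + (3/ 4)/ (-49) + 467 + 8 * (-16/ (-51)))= 3450681675/ 21601019561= 0.16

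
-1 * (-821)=821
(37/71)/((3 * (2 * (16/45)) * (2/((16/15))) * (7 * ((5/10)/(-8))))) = -148/497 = -0.30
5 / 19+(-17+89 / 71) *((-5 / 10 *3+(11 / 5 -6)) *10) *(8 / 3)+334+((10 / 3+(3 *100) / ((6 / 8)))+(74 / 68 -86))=396032785 / 137598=2878.19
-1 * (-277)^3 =21253933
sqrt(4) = 2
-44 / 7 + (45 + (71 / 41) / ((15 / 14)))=40.33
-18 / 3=-6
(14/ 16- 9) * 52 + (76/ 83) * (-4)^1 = -70743/ 166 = -426.16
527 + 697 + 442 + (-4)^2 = 1682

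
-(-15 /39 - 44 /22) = 31 /13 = 2.38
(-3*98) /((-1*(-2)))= -147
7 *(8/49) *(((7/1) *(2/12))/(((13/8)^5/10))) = 1310720/1113879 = 1.18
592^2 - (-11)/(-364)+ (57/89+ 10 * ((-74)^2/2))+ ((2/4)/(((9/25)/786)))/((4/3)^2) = 49042188647/129584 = 378458.67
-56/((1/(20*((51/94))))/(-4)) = 114240/47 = 2430.64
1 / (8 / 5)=0.62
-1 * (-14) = 14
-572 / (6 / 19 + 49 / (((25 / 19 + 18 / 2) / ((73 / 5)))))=-217360 / 26473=-8.21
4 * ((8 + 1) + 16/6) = 140/3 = 46.67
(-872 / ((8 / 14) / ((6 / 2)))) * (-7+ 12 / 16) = 57225 / 2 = 28612.50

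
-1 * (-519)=519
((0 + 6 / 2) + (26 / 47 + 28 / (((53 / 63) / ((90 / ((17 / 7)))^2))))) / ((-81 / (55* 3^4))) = -1809980872645 / 719899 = -2514215.01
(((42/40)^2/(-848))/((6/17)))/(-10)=2499/6784000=0.00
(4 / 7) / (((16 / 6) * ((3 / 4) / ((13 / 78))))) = 1 / 21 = 0.05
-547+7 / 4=-2181 / 4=-545.25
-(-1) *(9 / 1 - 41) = -32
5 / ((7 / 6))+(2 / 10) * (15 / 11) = 351 / 77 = 4.56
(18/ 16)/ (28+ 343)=9/ 2968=0.00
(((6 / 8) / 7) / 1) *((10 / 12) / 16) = 5 / 896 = 0.01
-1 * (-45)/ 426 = 15/ 142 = 0.11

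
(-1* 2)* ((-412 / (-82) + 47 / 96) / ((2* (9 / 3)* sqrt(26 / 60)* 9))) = -21703* sqrt(390) / 1381536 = -0.31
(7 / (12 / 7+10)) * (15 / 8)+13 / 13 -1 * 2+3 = 2047 / 656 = 3.12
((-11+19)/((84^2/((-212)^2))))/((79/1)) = 22472/34839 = 0.65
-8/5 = -1.60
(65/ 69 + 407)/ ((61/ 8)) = 225184/ 4209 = 53.50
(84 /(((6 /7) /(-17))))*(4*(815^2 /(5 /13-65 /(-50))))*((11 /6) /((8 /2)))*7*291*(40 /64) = -1343092856730625 /876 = -1533211023665.10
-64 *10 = -640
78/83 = 0.94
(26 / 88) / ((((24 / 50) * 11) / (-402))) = -21775 / 968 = -22.49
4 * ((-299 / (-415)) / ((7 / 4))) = 4784 / 2905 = 1.65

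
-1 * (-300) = 300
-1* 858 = -858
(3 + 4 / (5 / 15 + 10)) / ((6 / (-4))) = -70 / 31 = -2.26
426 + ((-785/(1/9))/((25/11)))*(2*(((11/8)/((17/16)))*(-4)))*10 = 5478378/17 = 322257.53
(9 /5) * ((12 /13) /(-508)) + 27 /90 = 4899 /16510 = 0.30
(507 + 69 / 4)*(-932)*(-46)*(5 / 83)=112378230 / 83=1353954.58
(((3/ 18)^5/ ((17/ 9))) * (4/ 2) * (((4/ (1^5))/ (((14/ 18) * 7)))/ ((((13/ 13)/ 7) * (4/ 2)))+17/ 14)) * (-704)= -1166/ 3213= -0.36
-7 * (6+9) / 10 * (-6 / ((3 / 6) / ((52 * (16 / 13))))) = 8064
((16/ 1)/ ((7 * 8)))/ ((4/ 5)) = 5/ 14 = 0.36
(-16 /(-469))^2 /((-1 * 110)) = -128 /12097855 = -0.00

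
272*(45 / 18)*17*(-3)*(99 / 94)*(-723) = 1241145180 / 47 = 26407344.26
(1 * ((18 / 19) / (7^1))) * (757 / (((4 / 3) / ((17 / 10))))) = 130.63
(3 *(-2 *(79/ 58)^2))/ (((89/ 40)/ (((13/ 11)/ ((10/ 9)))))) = -4381182/ 823339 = -5.32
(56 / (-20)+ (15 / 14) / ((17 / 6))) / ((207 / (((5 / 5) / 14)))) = -1441 / 1724310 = -0.00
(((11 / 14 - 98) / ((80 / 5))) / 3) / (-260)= 1361 / 174720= 0.01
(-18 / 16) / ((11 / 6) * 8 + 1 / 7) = -189 / 2488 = -0.08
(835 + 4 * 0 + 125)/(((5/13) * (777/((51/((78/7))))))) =544/37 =14.70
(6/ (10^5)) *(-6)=-9/ 25000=-0.00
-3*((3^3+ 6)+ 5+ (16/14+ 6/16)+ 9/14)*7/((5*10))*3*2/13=-1557/200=-7.78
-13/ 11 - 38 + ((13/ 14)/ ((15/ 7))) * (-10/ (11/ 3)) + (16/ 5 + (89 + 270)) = 17701/ 55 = 321.84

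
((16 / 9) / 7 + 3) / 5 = 41 / 63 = 0.65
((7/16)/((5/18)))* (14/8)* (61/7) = 3843/160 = 24.02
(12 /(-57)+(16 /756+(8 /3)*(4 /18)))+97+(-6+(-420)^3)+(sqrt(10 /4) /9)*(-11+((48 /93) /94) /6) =-266049679771 /3591-48077*sqrt(10) /78678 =-74087910.53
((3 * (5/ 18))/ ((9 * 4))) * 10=25/ 108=0.23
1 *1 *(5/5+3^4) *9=738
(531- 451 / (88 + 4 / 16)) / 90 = 185639 / 31770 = 5.84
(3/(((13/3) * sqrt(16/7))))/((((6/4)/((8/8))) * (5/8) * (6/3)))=6 * sqrt(7)/65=0.24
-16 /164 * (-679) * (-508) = -33651.90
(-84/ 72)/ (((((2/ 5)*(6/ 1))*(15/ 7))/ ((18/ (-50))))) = 49/ 600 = 0.08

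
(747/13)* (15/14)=11205/182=61.57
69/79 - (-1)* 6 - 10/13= 6269/1027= 6.10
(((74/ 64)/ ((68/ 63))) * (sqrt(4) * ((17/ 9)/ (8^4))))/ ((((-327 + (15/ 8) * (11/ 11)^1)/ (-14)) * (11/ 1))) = 1813/ 468762624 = 0.00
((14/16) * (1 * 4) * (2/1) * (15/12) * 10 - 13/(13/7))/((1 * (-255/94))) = -7567/255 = -29.67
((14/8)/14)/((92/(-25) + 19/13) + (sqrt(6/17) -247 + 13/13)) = -445707275/885057122776 -105625 * sqrt(102)/885057122776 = -0.00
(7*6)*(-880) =-36960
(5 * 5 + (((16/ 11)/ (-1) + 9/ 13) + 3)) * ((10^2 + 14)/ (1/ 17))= 7548510/ 143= 52786.78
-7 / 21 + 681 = 2042 / 3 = 680.67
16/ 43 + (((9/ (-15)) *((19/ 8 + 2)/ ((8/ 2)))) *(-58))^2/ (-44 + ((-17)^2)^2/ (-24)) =-4540225/ 116377952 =-0.04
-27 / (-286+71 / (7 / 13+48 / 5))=17793 / 183859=0.10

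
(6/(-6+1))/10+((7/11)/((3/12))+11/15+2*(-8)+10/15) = -3348/275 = -12.17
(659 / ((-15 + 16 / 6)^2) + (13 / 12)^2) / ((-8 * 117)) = -1085425 / 184519296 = -0.01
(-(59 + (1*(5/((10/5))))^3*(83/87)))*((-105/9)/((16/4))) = 1800365/8352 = 215.56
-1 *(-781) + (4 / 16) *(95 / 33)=103187 / 132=781.72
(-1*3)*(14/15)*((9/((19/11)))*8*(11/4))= -30492/95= -320.97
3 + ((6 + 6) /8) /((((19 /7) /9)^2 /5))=61701 /722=85.46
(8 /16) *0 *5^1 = 0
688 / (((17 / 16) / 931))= 10248448 / 17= 602849.88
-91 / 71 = -1.28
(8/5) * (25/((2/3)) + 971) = 8068/5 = 1613.60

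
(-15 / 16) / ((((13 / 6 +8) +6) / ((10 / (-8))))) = 225 / 3104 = 0.07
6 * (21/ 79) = 126/ 79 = 1.59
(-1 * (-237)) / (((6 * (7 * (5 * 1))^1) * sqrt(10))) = 79 * sqrt(10) / 700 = 0.36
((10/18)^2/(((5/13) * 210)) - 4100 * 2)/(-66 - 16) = 27896387/278964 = 100.00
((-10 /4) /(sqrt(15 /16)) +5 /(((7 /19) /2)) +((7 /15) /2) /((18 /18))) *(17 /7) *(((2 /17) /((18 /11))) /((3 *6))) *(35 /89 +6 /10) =13975819 /52986150 - 4862 *sqrt(15) /756945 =0.24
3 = 3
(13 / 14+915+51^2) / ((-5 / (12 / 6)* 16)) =-49237 / 560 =-87.92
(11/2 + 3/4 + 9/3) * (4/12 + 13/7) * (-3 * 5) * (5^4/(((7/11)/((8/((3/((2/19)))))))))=-234025000/2793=-83789.83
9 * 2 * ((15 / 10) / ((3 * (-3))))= -3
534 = 534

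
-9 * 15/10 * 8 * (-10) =1080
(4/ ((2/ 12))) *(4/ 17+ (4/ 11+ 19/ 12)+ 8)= 45698/ 187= 244.37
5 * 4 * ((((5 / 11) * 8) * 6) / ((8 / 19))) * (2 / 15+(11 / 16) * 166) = 1302545 / 11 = 118413.18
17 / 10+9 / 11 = 277 / 110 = 2.52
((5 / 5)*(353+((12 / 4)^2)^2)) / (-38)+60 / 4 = 68 / 19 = 3.58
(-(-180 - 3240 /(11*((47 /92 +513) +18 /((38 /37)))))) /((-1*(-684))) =51211235 /194004877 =0.26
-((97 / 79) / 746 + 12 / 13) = -708469 / 766142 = -0.92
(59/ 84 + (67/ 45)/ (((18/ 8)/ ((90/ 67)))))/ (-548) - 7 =-967073/ 138096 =-7.00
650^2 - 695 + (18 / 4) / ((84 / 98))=1687241 / 4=421810.25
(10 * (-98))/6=-490/3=-163.33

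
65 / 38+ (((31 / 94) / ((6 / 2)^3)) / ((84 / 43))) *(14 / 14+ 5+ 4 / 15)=1.75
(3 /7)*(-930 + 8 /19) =-52986 /133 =-398.39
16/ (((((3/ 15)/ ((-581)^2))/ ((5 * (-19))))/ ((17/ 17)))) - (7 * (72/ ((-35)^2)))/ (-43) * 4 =-19305113589712/ 7525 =-2565463599.96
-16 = -16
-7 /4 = -1.75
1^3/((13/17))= 17/13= 1.31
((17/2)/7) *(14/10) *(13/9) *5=221/18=12.28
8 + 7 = 15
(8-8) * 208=0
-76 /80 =-19 /20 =-0.95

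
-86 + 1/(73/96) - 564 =-47354/73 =-648.68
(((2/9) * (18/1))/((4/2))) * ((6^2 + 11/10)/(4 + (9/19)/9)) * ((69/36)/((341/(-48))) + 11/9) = 2943461/168795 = 17.44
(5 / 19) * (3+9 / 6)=45 / 38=1.18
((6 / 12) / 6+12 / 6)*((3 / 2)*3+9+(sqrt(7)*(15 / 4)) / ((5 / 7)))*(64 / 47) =1800 / 47+700*sqrt(7) / 47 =77.70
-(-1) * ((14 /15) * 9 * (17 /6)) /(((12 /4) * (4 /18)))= 357 /10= 35.70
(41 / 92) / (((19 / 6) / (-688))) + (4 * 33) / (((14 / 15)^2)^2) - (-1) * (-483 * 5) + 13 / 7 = -9804136411 / 4196948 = -2336.02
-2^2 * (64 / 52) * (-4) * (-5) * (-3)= 3840 / 13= 295.38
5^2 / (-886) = -0.03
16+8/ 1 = 24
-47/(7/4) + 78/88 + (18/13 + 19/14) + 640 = 352793/572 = 616.77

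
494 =494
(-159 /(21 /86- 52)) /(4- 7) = -4558 /4451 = -1.02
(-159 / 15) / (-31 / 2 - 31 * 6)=106 / 2015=0.05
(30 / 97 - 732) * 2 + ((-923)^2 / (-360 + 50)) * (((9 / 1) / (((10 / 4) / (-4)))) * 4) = 11789734572 / 75175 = 156830.52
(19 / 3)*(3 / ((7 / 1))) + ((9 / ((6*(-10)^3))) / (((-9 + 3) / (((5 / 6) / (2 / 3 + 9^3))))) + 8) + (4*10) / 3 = 1768712021 / 73550400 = 24.05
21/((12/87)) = 609/4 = 152.25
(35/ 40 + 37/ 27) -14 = -2539/ 216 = -11.75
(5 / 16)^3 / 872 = 125 / 3571712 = 0.00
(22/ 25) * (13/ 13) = 22/ 25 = 0.88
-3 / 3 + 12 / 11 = 1 / 11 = 0.09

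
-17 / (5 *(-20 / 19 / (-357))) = -115311 / 100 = -1153.11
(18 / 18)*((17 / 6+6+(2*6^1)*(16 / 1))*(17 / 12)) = 20485 / 72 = 284.51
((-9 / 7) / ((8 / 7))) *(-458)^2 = -471969 / 2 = -235984.50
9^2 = 81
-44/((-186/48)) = 352/31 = 11.35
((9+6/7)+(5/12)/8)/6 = 1.65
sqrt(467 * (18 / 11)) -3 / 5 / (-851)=3 / 4255 + 3 * sqrt(10274) / 11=27.64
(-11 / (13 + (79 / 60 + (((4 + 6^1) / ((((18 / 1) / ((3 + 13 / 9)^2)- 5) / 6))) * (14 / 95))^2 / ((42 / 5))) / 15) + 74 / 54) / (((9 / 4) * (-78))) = -1311387344654246 / 432391823963880183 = -0.00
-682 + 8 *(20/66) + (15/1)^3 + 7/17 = 1512364/561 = 2695.84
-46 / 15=-3.07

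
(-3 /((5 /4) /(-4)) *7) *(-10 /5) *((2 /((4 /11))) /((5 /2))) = -7392 /25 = -295.68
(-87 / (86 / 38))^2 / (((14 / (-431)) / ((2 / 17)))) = -1177668279 / 220031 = -5352.28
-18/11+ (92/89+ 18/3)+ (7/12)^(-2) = 399892/47971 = 8.34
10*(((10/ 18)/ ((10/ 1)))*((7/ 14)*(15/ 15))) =5/ 18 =0.28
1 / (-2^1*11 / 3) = -3 / 22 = -0.14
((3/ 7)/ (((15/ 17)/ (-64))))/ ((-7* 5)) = 1088/ 1225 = 0.89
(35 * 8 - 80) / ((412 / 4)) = 200 / 103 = 1.94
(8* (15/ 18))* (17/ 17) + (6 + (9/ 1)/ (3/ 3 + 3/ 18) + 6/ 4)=919/ 42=21.88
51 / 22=2.32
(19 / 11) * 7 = 133 / 11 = 12.09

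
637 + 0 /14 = 637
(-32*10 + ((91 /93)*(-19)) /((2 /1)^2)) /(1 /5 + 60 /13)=-7849985 /116436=-67.42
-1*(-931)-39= 892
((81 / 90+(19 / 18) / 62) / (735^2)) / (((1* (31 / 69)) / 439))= 7380907 / 4449910500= 0.00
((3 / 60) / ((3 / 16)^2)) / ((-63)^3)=-64 / 11252115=-0.00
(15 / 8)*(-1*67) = -125.62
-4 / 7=-0.57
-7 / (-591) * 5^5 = 21875 / 591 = 37.01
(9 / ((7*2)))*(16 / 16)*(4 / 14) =9 / 49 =0.18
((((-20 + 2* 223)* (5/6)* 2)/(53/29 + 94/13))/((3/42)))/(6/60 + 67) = 7494760/458293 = 16.35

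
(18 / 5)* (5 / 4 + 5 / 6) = 15 / 2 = 7.50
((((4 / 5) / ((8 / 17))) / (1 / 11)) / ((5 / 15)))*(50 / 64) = 2805 / 64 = 43.83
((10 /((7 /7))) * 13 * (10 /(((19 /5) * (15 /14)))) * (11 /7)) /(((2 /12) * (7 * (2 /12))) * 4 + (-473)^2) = 0.00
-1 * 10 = -10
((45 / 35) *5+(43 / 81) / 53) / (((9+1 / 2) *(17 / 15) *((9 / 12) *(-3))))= -7739440 / 29119419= -0.27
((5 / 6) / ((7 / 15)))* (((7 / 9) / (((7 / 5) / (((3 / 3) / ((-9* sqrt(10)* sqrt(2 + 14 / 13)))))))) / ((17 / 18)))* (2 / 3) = -0.01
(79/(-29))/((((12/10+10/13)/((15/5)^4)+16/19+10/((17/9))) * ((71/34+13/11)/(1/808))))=-25122889935/150115350623432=-0.00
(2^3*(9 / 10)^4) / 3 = 2187 / 1250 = 1.75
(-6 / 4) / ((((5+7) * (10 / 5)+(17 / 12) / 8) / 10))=-1440 / 2321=-0.62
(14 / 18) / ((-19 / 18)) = -14 / 19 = -0.74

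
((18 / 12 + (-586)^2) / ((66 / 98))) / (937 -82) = 6730591 / 11286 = 596.37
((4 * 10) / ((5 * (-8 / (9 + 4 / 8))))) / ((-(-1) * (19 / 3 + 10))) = -57 / 98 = -0.58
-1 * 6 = -6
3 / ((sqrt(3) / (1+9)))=10 * sqrt(3)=17.32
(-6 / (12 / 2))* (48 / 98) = -24 / 49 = -0.49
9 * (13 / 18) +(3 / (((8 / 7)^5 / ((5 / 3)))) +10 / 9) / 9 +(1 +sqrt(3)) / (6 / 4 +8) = 2 * sqrt(3) / 19 +353699009 / 50429952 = 7.20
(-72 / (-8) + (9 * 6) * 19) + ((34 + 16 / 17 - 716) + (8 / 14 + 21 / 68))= 354.82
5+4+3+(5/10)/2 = 49/4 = 12.25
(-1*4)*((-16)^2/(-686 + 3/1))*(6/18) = 1024/2049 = 0.50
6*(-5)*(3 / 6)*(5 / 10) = -15 / 2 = -7.50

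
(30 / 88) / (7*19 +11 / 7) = 35 / 13816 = 0.00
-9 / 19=-0.47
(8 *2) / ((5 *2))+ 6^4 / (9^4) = 728 / 405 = 1.80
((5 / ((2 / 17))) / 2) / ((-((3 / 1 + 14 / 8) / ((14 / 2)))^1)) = -595 / 19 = -31.32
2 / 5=0.40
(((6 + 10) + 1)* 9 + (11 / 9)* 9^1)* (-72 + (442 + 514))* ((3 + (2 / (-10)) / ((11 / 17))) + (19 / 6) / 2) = 102244324 / 165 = 619662.57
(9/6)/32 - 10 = -637/64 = -9.95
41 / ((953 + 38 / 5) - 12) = 205 / 4743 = 0.04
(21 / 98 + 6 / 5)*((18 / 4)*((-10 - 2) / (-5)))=2673 / 175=15.27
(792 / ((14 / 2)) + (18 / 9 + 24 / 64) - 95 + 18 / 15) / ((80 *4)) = 6081 / 89600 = 0.07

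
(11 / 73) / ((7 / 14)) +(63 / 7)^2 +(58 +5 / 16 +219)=418861 / 1168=358.61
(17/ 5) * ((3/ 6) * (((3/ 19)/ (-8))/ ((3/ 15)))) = -51/ 304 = -0.17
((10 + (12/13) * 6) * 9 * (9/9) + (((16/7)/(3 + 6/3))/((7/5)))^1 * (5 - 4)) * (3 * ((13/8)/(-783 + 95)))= -133935/134848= -0.99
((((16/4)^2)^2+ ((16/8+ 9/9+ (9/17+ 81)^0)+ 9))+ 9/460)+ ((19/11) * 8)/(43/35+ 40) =1966715077/7301580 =269.35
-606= -606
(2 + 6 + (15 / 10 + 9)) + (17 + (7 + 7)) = 99 / 2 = 49.50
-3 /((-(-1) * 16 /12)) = -9 /4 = -2.25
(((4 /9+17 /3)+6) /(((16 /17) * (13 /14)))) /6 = 12971 /5616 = 2.31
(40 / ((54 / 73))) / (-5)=-292 / 27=-10.81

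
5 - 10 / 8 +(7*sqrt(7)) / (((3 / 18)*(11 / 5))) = 15 / 4 +210*sqrt(7) / 11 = 54.26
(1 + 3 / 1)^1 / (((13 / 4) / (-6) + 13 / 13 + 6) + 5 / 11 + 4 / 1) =1056 / 2881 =0.37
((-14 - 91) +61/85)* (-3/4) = 6648/85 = 78.21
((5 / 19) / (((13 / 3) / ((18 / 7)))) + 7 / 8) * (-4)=-14263 / 3458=-4.12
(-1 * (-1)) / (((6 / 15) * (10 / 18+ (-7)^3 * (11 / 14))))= -0.01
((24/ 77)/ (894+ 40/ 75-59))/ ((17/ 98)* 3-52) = -1008/ 139103767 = -0.00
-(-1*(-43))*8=-344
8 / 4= 2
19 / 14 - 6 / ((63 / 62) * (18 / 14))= -1223 / 378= -3.24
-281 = -281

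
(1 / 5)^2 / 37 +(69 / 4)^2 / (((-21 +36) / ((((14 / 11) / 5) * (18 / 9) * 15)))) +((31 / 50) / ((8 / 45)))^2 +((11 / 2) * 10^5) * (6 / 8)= 1074906275783 / 2604800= 412663.65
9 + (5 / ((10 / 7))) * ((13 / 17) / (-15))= 4499 / 510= 8.82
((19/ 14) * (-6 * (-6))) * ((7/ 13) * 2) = 684/ 13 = 52.62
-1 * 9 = -9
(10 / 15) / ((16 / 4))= 1 / 6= 0.17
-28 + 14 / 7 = -26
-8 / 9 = -0.89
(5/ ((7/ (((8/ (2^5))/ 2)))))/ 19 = 0.00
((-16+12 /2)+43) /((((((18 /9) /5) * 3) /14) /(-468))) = -180180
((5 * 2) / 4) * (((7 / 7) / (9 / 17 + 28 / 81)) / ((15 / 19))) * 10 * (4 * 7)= 244188 / 241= 1013.23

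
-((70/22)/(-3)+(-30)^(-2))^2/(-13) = 110019121/1274130000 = 0.09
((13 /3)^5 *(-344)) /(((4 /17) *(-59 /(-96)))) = -3634771.23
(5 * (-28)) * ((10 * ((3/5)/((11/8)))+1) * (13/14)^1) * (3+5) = -61360/11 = -5578.18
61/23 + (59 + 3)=1487/23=64.65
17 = 17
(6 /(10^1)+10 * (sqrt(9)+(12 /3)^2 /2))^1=553 /5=110.60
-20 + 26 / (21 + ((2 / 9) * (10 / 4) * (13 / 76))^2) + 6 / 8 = -708191453 / 39316804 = -18.01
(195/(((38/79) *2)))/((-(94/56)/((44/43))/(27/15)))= -8540532/38399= -222.42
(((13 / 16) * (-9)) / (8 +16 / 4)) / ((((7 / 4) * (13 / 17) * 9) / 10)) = -85 / 168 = -0.51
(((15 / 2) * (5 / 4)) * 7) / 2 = 525 / 16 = 32.81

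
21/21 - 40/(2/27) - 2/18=-4852/9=-539.11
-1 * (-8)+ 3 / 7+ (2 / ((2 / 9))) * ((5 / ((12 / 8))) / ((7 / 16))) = 77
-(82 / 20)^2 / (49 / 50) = -1681 / 98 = -17.15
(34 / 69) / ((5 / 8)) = 272 / 345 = 0.79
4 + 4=8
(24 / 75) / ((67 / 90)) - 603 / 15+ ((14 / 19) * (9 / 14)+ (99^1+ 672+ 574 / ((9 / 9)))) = 8310803 / 6365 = 1305.70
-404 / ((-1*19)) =404 / 19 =21.26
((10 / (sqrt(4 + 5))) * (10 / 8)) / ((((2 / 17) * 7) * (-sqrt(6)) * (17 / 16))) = -50 * sqrt(6) / 63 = -1.94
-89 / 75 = -1.19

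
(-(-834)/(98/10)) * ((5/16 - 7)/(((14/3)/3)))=-2007855/5488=-365.86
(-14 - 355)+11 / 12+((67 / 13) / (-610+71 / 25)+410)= 99235381 / 2367924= 41.91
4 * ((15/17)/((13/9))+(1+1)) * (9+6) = 34620/221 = 156.65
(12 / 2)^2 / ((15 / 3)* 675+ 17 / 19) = 342 / 32071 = 0.01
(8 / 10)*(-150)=-120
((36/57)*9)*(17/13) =1836/247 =7.43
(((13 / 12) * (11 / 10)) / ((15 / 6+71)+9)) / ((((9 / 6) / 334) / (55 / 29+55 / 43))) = 191048 / 18705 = 10.21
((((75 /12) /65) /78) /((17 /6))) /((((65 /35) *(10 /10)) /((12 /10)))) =21 /74698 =0.00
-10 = -10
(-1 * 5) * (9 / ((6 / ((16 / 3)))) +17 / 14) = -645 / 14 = -46.07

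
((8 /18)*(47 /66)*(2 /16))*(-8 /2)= -47 /297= -0.16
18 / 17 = 1.06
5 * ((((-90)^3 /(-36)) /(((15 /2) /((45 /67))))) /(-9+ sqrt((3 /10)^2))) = -2025000 /1943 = -1042.20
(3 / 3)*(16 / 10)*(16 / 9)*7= 896 / 45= 19.91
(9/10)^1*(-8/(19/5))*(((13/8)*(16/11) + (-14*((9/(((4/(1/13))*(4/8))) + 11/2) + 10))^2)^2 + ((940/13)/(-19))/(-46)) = -131701901755213551240/28694179943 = -4589847210.02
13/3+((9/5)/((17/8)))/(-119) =131279/30345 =4.33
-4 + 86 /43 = -2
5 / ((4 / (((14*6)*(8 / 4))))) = 210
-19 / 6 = -3.17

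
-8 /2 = -4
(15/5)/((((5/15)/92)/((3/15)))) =828/5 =165.60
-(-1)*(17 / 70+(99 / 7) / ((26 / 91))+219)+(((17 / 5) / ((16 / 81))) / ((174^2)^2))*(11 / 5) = 8515436911389 / 31686188800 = 268.74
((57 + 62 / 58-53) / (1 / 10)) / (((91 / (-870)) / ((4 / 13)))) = -25200 / 169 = -149.11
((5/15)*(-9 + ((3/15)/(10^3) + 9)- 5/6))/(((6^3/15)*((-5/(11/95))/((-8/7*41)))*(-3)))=0.01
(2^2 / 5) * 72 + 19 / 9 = 2687 / 45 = 59.71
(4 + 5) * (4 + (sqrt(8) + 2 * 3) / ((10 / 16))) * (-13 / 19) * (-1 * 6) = 11232 * sqrt(2) / 95 + 47736 / 95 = 669.69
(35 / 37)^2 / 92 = 1225 / 125948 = 0.01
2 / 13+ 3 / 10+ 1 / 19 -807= -1992039 / 2470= -806.49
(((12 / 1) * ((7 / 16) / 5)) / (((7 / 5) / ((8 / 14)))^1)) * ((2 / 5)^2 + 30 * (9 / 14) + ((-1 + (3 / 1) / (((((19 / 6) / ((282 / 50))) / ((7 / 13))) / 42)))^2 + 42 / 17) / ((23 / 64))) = 12519704022217407 / 730544644375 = 17137.49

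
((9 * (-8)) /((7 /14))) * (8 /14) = -576 /7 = -82.29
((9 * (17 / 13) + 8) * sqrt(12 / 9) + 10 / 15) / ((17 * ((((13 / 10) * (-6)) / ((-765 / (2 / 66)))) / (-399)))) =-169195950 * sqrt(3) / 169 - 658350 / 13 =-1784701.37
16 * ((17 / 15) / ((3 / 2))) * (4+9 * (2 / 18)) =544 / 9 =60.44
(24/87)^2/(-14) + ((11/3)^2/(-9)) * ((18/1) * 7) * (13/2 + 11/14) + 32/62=-750513058/547491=-1370.82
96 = 96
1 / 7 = 0.14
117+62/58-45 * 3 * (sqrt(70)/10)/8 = 3424/29-27 * sqrt(70)/16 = 103.95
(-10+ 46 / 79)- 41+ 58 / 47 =-182619 / 3713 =-49.18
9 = 9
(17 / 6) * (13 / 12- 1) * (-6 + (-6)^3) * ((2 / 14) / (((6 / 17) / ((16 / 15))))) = -21386 / 945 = -22.63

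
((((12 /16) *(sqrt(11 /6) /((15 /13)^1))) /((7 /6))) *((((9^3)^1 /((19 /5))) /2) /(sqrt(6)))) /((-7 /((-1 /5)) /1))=9477 *sqrt(11) /37240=0.84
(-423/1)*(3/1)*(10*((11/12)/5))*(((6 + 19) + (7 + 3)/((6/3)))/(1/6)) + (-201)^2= -378369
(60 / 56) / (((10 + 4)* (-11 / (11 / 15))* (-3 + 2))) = 1 / 196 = 0.01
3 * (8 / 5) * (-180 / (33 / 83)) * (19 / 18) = -25232 / 11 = -2293.82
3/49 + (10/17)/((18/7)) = 2174/7497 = 0.29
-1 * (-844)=844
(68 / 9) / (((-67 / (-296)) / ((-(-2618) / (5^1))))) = 52695104 / 3015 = 17477.65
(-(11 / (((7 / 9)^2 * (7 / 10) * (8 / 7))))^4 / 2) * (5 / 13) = -1969522006753125 / 38370515456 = -51329.05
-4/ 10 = -2/ 5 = -0.40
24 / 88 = 3 / 11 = 0.27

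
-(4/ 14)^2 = -4/ 49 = -0.08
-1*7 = -7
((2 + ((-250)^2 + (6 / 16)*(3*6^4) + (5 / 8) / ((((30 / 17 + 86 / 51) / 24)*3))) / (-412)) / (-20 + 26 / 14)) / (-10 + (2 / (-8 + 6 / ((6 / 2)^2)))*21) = -77782873 / 144832832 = -0.54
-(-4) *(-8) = -32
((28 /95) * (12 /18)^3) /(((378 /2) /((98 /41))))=3136 /2839455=0.00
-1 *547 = -547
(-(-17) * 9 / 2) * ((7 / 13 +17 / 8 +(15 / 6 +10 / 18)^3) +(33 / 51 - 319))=-21967.86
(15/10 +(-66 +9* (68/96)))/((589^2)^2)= -15/31059143288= -0.00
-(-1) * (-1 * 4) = -4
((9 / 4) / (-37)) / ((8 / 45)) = -405 / 1184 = -0.34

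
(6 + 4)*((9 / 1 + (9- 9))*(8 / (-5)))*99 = -14256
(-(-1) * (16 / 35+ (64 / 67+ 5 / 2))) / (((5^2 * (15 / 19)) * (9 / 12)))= 697262 / 2638125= 0.26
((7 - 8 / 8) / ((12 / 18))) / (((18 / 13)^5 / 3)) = 371293 / 69984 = 5.31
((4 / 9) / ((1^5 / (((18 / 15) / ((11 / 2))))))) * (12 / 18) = 32 / 495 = 0.06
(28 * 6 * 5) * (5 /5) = 840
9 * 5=45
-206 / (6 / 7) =-721 / 3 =-240.33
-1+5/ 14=-9/ 14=-0.64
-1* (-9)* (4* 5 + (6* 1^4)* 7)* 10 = 5580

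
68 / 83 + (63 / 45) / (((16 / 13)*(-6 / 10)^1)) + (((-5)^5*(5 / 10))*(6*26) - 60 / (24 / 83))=-971930969 / 3984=-243958.58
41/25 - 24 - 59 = -81.36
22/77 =2/7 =0.29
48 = 48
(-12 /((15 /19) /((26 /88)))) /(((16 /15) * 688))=-741 /121088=-0.01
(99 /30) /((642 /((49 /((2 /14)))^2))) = 1294139 /2140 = 604.74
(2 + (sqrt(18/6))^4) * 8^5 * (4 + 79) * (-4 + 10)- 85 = 179503019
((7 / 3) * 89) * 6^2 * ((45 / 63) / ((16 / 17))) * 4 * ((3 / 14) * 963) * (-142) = -4655175705 / 7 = -665025100.71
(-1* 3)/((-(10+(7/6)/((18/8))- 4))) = 0.46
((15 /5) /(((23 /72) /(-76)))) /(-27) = 608 /23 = 26.43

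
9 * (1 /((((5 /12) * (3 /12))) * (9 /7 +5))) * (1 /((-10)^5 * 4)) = -189 /5500000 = -0.00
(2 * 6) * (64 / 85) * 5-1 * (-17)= 1057 / 17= 62.18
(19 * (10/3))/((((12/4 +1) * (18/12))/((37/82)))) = 3515/738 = 4.76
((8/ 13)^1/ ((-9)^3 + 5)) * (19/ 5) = -38/ 11765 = -0.00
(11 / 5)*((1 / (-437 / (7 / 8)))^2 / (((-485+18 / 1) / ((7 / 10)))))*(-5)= 3773 / 57076814720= 0.00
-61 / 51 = -1.20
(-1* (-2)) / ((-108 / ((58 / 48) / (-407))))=29 / 527472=0.00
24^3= 13824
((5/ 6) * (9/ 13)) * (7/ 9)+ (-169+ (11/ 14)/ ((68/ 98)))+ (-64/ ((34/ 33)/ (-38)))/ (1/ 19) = 118495397/ 2652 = 44681.52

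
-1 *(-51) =51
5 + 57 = 62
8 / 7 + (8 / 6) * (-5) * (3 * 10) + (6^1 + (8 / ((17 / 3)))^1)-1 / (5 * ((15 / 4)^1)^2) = -25631654 / 133875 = -191.46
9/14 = 0.64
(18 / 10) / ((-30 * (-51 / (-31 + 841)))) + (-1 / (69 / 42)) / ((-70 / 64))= 2951 / 1955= 1.51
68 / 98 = 34 / 49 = 0.69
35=35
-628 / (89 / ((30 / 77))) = -18840 / 6853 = -2.75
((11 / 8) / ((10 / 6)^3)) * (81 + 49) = 3861 / 100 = 38.61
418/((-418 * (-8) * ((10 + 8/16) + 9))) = 1/156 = 0.01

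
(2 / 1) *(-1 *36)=-72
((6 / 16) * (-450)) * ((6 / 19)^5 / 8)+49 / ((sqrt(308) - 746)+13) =-177012356308 / 1329618117119 - 98 * sqrt(77) / 536981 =-0.13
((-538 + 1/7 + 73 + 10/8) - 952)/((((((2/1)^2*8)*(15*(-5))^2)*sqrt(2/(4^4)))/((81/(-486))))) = 39637*sqrt(2)/3780000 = 0.01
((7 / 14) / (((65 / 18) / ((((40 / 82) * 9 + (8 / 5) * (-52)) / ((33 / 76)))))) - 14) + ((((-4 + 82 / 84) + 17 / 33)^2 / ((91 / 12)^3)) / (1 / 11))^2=-6612874799001020501086 / 169102391546508445025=-39.11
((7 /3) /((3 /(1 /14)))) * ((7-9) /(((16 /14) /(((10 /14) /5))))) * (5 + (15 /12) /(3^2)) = -185 /2592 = -0.07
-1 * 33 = -33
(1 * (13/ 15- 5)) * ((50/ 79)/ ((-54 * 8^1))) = 0.01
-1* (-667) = 667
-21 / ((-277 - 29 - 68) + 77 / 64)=448 / 7953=0.06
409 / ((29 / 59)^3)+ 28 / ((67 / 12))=5636195441 / 1634063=3449.19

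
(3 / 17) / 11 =0.02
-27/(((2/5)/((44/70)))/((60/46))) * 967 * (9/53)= -77543730/8533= -9087.51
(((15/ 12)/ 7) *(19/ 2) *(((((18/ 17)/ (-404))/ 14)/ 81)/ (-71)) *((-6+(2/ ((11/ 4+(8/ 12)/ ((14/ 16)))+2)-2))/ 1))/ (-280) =247/ 163989984816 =0.00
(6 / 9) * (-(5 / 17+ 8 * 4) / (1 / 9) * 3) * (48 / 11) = -474336 / 187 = -2536.56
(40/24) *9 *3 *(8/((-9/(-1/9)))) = 40/9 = 4.44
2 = 2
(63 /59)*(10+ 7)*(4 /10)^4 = 17136 /36875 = 0.46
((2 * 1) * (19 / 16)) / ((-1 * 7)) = -19 / 56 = -0.34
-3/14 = -0.21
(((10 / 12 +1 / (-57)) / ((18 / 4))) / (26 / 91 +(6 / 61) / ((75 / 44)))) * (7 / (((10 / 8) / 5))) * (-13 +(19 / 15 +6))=-79686740 / 940329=-84.74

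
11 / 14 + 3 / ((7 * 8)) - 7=-345 / 56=-6.16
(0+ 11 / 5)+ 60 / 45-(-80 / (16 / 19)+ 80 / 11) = 15058 / 165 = 91.26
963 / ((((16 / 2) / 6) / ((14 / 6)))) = 1685.25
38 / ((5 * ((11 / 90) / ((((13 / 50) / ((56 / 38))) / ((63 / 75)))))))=14079 / 1078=13.06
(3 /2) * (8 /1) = 12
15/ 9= 5/ 3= 1.67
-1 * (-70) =70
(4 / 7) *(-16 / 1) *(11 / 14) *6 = -2112 / 49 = -43.10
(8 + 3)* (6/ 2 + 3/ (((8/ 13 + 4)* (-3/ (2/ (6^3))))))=213697/ 6480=32.98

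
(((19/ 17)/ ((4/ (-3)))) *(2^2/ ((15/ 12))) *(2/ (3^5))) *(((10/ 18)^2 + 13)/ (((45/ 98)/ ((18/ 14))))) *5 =-2293984/ 557685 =-4.11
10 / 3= 3.33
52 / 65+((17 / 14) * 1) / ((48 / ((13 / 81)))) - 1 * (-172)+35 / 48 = 47228803 / 272160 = 173.53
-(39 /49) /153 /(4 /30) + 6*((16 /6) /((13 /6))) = 159091 /21658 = 7.35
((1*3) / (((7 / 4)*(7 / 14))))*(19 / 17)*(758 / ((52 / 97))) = 8381964 / 1547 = 5418.21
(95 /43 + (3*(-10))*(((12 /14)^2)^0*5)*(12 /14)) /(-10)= 12.64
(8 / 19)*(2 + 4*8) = 272 / 19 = 14.32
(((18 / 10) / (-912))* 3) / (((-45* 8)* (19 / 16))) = 1 / 72200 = 0.00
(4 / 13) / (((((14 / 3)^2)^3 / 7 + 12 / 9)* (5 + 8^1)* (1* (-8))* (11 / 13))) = -0.00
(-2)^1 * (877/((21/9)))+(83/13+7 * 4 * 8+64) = -41617/91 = -457.33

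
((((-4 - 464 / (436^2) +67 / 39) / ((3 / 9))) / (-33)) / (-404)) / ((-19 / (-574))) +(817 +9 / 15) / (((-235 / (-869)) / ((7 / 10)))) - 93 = 2023.35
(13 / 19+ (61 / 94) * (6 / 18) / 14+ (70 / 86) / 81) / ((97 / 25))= 1545197575 / 8447626404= 0.18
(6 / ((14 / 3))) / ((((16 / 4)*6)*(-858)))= -1 / 16016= -0.00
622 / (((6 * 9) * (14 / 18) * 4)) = 311 / 84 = 3.70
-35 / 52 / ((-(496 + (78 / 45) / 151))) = 79275 / 58420232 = 0.00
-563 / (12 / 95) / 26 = -53485 / 312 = -171.43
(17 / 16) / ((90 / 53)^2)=47753 / 129600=0.37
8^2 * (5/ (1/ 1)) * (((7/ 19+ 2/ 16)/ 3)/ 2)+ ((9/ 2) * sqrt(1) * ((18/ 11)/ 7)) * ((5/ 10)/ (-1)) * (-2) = 40039/ 1463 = 27.37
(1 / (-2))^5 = -1 / 32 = -0.03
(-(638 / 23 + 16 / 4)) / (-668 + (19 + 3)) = 365 / 7429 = 0.05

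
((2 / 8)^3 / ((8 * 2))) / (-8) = -1 / 8192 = -0.00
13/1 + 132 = 145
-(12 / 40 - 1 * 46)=457 / 10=45.70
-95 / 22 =-4.32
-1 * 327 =-327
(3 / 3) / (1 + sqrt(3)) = -1 / 2 + sqrt(3) / 2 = 0.37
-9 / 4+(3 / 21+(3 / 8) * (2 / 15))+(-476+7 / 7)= -16697 / 35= -477.06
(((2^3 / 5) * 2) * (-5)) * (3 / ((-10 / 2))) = 48 / 5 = 9.60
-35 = -35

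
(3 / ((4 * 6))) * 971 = 971 / 8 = 121.38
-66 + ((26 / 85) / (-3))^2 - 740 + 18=-51239024 / 65025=-787.99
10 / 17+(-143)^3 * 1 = -49711509 / 17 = -2924206.41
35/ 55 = 7/ 11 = 0.64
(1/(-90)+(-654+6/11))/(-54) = 646931/53460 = 12.10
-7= -7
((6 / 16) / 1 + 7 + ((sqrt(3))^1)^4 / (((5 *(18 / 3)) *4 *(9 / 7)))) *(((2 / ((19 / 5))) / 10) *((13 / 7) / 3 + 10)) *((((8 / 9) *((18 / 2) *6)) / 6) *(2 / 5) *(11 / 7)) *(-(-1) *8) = 35009216 / 209475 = 167.13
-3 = -3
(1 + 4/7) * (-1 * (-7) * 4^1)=44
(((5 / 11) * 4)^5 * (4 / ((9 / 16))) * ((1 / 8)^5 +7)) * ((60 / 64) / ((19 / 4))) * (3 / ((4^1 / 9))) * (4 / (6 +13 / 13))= 32256140625 / 42839566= 752.95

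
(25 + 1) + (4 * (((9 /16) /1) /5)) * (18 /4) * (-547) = -43267 /40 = -1081.68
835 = 835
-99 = -99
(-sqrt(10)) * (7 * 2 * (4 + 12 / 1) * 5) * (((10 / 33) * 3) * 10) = -112000 * sqrt(10) / 11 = -32197.74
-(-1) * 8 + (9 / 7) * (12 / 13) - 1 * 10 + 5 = 381 / 91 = 4.19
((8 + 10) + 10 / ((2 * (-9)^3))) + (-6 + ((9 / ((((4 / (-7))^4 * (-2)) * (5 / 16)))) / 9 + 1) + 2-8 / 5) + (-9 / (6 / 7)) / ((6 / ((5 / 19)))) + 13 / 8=-994247 / 2216160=-0.45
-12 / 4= -3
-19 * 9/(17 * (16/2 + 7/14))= -342/289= -1.18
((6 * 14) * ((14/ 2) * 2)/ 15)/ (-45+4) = -392/ 205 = -1.91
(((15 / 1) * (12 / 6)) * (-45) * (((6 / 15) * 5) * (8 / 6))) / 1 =-3600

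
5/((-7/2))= -10/7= -1.43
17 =17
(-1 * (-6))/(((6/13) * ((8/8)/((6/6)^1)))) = 13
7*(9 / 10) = 63 / 10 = 6.30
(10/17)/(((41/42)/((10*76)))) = 319200/697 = 457.96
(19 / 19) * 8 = 8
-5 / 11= -0.45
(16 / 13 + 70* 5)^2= 20848356 / 169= 123363.05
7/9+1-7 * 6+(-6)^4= 11302/9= 1255.78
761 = 761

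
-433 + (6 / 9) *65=-389.67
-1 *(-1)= 1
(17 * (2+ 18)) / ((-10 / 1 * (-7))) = 34 / 7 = 4.86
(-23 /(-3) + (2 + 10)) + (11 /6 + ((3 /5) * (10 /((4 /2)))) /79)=3403 /158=21.54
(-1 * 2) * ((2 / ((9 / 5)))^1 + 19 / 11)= -562 / 99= -5.68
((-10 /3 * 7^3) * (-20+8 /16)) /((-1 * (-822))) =22295 /822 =27.12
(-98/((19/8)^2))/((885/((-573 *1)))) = 1197952/106495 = 11.25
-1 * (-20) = 20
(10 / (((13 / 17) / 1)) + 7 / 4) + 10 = 1291 / 52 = 24.83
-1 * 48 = -48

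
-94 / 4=-47 / 2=-23.50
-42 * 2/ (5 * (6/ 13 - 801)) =364/ 17345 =0.02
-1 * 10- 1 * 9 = -19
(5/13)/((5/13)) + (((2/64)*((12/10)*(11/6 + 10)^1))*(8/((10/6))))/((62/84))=6023/1550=3.89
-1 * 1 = -1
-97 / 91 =-1.07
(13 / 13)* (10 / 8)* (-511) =-2555 / 4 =-638.75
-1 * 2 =-2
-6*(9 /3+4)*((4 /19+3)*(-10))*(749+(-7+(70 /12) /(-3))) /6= 28440335 /171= 166317.75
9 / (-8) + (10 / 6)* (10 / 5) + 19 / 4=167 / 24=6.96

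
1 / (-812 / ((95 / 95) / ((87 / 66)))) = -11 / 11774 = -0.00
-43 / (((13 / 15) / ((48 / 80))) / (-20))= 7740 / 13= 595.38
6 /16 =3 /8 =0.38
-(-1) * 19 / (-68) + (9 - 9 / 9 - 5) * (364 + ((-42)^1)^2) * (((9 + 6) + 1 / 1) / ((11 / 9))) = 62511919 / 748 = 83572.08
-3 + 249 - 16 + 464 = 694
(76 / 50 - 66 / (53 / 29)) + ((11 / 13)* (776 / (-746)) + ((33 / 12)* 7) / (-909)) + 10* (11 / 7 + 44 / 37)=-47728742745811 / 6050506070700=-7.89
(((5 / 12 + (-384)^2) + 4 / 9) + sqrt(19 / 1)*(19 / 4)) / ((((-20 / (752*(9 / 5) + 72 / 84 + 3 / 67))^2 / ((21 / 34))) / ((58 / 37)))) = 16676994939585597*sqrt(19) / 790602680000 + 517713121380458149929 / 790602680000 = 654925448.41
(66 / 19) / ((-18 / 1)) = -11 / 57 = -0.19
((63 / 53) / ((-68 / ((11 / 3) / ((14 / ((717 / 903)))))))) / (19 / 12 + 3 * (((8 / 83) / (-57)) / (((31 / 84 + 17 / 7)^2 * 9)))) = -2060632349325 / 897475386589222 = -0.00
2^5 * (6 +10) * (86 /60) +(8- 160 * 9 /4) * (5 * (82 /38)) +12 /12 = -872963 /285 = -3063.03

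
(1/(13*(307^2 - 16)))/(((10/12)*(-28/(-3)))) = 3/28584010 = 0.00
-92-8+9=-91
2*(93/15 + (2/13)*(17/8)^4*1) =1242949/66560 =18.67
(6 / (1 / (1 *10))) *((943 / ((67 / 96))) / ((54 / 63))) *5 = 31684800 / 67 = 472907.46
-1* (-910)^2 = -828100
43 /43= 1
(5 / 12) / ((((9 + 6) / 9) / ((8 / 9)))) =2 / 9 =0.22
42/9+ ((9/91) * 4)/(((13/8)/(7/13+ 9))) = 322442/46137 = 6.99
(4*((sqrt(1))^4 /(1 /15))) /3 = 20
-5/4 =-1.25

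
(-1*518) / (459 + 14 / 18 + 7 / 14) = -9324 / 8285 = -1.13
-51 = -51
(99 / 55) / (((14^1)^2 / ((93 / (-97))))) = -837 / 95060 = -0.01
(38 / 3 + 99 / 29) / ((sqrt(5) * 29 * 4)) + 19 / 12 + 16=1399 * sqrt(5) / 50460 + 211 / 12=17.65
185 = 185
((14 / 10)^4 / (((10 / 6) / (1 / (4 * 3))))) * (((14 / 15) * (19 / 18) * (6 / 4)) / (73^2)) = 319333 / 5995125000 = 0.00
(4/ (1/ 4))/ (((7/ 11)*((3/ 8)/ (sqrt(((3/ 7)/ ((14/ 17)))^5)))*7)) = 152592*sqrt(102)/ 823543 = 1.87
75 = 75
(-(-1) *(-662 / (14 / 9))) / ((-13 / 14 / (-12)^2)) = 857952 / 13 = 65996.31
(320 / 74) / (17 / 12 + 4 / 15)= 9600 / 3737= 2.57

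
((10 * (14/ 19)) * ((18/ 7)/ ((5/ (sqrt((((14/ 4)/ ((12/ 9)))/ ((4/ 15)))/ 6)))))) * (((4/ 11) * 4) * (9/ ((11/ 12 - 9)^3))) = -2239488 * sqrt(105)/ 190748657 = -0.12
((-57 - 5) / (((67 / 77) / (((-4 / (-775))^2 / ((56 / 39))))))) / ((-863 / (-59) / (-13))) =0.00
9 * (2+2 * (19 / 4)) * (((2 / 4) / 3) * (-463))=-31947 / 4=-7986.75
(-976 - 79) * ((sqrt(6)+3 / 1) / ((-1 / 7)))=7385 * sqrt(6)+22155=40244.48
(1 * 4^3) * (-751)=-48064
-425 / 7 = -60.71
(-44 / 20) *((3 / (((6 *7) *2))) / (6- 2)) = -11 / 560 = -0.02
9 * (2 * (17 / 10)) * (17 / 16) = 2601 / 80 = 32.51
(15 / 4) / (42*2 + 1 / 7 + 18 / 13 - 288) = -273 / 14740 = -0.02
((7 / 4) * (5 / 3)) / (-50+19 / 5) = -25 / 396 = -0.06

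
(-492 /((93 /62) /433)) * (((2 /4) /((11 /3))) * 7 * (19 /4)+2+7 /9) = -102807623 /99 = -1038460.84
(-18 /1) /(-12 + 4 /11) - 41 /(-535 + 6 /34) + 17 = 2709203 /145472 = 18.62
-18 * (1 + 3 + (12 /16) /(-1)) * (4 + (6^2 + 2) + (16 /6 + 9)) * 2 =-6279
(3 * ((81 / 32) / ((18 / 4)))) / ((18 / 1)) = 3 / 32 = 0.09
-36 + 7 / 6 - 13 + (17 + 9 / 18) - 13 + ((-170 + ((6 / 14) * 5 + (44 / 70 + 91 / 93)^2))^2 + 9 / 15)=3061509594836662321 / 112254554750625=27272.92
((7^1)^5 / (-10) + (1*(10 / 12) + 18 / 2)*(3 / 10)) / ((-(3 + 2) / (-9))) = -60399 / 20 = -3019.95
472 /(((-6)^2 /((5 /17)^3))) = 14750 /44217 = 0.33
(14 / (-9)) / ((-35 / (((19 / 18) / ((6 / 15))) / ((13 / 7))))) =133 / 2106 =0.06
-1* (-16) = 16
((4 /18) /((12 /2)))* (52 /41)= 52 /1107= 0.05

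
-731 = -731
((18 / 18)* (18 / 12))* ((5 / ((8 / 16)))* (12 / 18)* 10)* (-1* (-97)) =9700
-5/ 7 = -0.71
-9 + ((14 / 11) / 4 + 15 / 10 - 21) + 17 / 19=-5703 / 209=-27.29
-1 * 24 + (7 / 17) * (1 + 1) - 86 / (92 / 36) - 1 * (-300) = 243.17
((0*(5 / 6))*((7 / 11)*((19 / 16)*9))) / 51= 0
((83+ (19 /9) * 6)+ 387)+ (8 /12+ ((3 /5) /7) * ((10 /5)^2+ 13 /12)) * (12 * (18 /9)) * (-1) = 47902 /105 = 456.21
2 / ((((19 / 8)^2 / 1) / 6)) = 768 / 361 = 2.13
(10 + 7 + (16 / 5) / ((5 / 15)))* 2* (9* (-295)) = -141246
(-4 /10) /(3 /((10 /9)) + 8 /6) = -12 /121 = -0.10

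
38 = 38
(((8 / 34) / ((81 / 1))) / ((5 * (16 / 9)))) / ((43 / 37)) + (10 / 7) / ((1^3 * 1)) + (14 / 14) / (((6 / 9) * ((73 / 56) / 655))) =50772793507 / 67237380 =755.13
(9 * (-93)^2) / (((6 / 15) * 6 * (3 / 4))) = 43245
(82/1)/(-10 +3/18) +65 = 3343/59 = 56.66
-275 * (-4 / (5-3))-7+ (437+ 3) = 983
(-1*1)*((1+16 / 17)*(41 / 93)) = -451 / 527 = -0.86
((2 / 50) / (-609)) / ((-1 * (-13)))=-1 / 197925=-0.00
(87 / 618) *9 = 261 / 206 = 1.27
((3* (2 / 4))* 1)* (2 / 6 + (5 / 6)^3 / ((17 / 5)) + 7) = 27553 / 2448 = 11.26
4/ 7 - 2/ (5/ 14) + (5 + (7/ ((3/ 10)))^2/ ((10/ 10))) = 171491/ 315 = 544.42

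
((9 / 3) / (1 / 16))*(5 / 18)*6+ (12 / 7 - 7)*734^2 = -19933412 / 7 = -2847630.29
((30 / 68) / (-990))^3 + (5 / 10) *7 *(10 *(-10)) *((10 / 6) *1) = -6591516624001 / 11299742784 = -583.33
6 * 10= 60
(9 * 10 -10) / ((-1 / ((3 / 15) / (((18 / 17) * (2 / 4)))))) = -272 / 9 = -30.22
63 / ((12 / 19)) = 399 / 4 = 99.75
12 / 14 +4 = 34 / 7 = 4.86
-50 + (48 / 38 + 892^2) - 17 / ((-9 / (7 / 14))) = 795616.21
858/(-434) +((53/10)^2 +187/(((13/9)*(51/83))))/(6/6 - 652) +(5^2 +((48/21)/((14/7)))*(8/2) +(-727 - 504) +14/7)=-1017059917/846300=-1201.77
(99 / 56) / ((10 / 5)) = 0.88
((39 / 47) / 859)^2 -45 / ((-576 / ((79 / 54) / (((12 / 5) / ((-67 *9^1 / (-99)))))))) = 0.29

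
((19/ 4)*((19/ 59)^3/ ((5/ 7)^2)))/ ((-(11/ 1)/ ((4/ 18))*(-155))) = 6385729/ 157577037750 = 0.00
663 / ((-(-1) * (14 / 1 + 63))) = 663 / 77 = 8.61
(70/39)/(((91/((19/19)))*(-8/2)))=-0.00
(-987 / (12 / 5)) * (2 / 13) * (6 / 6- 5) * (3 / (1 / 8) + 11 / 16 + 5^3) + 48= 3944767 / 104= 37930.45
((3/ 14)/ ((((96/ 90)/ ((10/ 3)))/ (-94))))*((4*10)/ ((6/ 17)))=-99875/ 14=-7133.93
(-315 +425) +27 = 137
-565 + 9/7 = -3946/7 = -563.71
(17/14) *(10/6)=85/42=2.02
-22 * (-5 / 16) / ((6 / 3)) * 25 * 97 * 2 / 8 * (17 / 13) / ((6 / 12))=2267375 / 416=5450.42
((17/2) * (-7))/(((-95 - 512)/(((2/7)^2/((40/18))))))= 153/42490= 0.00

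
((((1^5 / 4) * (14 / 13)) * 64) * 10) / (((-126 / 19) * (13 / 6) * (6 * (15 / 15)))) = -3040 / 1521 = -2.00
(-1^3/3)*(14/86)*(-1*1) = 7/129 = 0.05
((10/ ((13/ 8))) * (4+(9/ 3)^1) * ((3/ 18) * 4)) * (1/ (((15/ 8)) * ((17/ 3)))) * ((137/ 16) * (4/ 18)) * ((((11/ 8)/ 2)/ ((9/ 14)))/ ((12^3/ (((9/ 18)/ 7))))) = 10549/ 46399392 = 0.00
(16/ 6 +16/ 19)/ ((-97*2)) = -100/ 5529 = -0.02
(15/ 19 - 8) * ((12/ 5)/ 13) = -1644/ 1235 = -1.33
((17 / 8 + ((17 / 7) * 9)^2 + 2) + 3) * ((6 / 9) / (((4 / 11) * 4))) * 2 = 696905 / 1568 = 444.45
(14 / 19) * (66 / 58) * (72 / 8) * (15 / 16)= 31185 / 4408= 7.07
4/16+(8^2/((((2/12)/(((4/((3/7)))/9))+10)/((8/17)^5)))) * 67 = 32281955849/3231594532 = 9.99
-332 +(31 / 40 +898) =22671 / 40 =566.78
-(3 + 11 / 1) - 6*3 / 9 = -16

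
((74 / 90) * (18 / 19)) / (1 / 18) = 14.02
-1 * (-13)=13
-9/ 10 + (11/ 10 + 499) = 2496/ 5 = 499.20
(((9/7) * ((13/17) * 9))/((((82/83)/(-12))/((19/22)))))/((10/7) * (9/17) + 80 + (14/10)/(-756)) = -2690141220/2340365731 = -1.15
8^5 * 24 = 786432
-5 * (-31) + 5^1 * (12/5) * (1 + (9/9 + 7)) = 263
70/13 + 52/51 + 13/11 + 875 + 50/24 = 8602525/9724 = 884.67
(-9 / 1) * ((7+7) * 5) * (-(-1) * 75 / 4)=-23625 / 2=-11812.50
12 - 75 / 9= 11 / 3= 3.67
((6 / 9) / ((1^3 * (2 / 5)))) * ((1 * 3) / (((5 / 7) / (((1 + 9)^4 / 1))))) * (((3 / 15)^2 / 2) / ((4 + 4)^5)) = 175 / 4096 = 0.04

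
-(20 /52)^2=-25 /169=-0.15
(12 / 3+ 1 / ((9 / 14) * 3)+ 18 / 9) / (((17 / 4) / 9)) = 704 / 51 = 13.80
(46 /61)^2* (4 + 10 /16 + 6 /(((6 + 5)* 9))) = 654373 /245586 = 2.66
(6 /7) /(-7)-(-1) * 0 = -6 /49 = -0.12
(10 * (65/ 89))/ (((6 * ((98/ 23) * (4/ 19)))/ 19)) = 2698475/ 104664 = 25.78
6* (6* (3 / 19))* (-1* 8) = -864 / 19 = -45.47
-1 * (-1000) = 1000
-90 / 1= -90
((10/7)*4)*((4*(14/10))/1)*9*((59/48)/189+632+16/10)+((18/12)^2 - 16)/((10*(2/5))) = 919675187/5040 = 182475.24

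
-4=-4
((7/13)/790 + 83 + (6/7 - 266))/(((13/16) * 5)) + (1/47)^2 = -231398383647/5161162825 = -44.83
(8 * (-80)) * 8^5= -20971520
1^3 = 1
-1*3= -3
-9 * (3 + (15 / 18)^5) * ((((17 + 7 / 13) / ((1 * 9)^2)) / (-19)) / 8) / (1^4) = 26453 / 606528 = 0.04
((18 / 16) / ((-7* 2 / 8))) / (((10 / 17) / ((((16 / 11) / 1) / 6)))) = -102 / 385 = -0.26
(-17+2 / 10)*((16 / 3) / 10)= -224 / 25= -8.96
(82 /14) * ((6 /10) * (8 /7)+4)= 6724 /245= 27.44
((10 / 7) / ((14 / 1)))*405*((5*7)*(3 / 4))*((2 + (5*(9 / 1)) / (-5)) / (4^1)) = -30375 / 16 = -1898.44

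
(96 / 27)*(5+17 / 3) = 1024 / 27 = 37.93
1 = 1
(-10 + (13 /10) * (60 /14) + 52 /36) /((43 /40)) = -7520 /2709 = -2.78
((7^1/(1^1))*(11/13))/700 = 11/1300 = 0.01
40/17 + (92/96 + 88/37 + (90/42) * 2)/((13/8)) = 1209517/171717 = 7.04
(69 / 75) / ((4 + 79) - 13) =23 / 1750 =0.01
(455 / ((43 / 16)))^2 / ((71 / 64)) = 3391897600 / 131279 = 25837.32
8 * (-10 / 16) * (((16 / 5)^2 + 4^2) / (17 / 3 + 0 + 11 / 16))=-20.65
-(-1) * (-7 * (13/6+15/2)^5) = -143578043/243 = -590856.14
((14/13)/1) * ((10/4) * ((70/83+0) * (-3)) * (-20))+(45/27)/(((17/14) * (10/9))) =2521659/18343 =137.47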